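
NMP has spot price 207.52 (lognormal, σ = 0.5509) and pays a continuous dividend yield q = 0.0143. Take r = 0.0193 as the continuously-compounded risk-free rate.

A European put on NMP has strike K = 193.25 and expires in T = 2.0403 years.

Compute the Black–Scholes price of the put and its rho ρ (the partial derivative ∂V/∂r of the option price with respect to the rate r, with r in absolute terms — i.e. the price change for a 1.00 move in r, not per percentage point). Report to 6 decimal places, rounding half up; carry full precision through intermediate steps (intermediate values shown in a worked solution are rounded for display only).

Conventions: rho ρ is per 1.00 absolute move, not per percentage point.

price = 51.684255
ρ = -232.772541

σ√T = 0.5509·√2.0403 = 0.786900
d₁ = (ln(S/K) + (r−q+σ²/2)T) / (σ√T) = (ln(207.52/193.25) + (0.0193−0.0143+0.5509²/2)·2.0403) / 0.786900 = (0.071243 + 0.319808) / 0.786900 = 0.496951
d₂ = d₁ − σ√T = 0.496951 − 0.786900 = -0.289950
e^{−rT} = 0.961387
e^{−qT} = 0.971245
N(−d₁) = 0.309612,  N(−d₂) = 0.614073
Put price V = K·e^{−rT}·N(−d₂) − S·e^{−qT}·N(−d₁) = 114.087409 − 62.403154 = 51.684255
ρ = −K·T·e^{−rT}·N(−d₂) = -232.772541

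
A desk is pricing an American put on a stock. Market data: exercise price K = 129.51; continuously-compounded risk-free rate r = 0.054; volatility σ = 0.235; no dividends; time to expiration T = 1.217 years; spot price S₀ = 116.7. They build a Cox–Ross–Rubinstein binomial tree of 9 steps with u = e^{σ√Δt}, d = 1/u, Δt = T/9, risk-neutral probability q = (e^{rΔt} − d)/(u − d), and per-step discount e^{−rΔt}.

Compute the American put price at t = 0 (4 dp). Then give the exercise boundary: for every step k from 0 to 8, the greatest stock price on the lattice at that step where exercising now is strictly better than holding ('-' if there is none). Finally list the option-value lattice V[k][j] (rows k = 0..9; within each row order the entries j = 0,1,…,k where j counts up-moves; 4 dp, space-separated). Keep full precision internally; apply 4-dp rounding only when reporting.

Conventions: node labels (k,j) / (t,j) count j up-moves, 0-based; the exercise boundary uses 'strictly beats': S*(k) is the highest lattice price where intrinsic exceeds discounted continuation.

Δt=0.13522, u=1.09026, d=0.91721, q=0.52076, disc=e^(-rΔt)=0.99272
k=9 terminal: V=max(K-S,0) → 75.8930 65.7773 53.7532 39.4605 22.4712 2.2767 0.0000 0.0000 0.0000 0.0000
k=8: j=0 S=58.4565 intr=71.0535 cont=70.1113 V=71.0535[EX]; j=1 S=69.4852 intr=60.0248 cont=59.0826 V=60.0248[EX]; j=2 S=82.5946 intr=46.9154 cont=45.9732 V=46.9154[EX]; j=3 S=98.1773 intr=31.3327 cont=30.3904 V=31.3327[EX]; j=4 S=116.7000 intr=12.8100 cont=11.8678 V=12.8100[EX]; j=5 S=138.7172 intr=0.0000 cont=1.0832 V=1.0832[hold]; j=6 S=164.8884 intr=0.0000 cont=0.0000 V=0.0000[hold]; j=7 S=195.9971 intr=0.0000 cont=0.0000 V=0.0000[hold]; j=8 S=232.9749 intr=0.0000 cont=0.0000 V=0.0000[hold]  S*(8)=116.7000
k=7: j=0 S=63.7327 intr=65.7773 cont=64.8351 V=65.7773[EX]; j=1 S=75.7568 intr=53.7532 cont=52.8109 V=53.7532[EX]; j=2 S=90.0495 intr=39.4605 cont=38.5182 V=39.4605[EX]; j=3 S=107.0388 intr=22.4712 cont=21.5290 V=22.4712[EX]; j=4 S=127.2333 intr=2.2767 cont=6.6544 V=6.6544[hold]; j=5 S=151.2378 intr=0.0000 cont=0.5153 V=0.5153[hold]; j=6 S=179.7711 intr=0.0000 cont=0.0000 V=0.0000[hold]; j=7 S=213.6877 intr=0.0000 cont=0.0000 V=0.0000[hold]  S*(7)=107.0388
k=6: j=0 S=69.4852 intr=60.0248 cont=59.0826 V=60.0248[EX]; j=1 S=82.5946 intr=46.9154 cont=45.9732 V=46.9154[EX]; j=2 S=98.1773 intr=31.3327 cont=30.3904 V=31.3327[EX]; j=3 S=116.7000 intr=12.8100 cont=14.1309 V=14.1309[hold]; j=4 S=138.7172 intr=0.0000 cont=3.4322 V=3.4322[hold]; j=5 S=164.8884 intr=0.0000 cont=0.2452 V=0.2452[hold]; j=6 S=195.9971 intr=0.0000 cont=0.0000 V=0.0000[hold]  S*(6)=98.1773
k=5: j=0 S=75.7568 intr=53.7532 cont=52.8109 V=53.7532[EX]; j=1 S=90.0495 intr=39.4605 cont=38.5182 V=39.4605[EX]; j=2 S=107.0388 intr=22.4712 cont=22.2119 V=22.4712[EX]; j=3 S=127.2333 intr=2.2767 cont=8.4972 V=8.4972[hold]; j=4 S=151.2378 intr=0.0000 cont=1.7596 V=1.7596[hold]; j=5 S=179.7711 intr=0.0000 cont=0.1166 V=0.1166[hold]  S*(5)=107.0388
k=4: j=0 S=82.5946 intr=46.9154 cont=45.9732 V=46.9154[EX]; j=1 S=98.1773 intr=31.3327 cont=30.3904 V=31.3327[EX]; j=2 S=116.7000 intr=12.8100 cont=15.0835 V=15.0835[hold]; j=3 S=138.7172 intr=0.0000 cont=4.9522 V=4.9522[hold]; j=4 S=164.8884 intr=0.0000 cont=0.8974 V=0.8974[hold]  S*(4)=98.1773
k=3: j=0 S=90.0495 intr=39.4605 cont=38.5182 V=39.4605[EX]; j=1 S=107.0388 intr=22.4712 cont=22.7044 V=22.7044[hold]; j=2 S=127.2333 intr=2.2767 cont=9.7362 V=9.7362[hold]; j=3 S=151.2378 intr=0.0000 cont=2.8200 V=2.8200[hold]  S*(3)=90.0495
k=2: j=0 S=98.1773 intr=31.3327 cont=30.5109 V=31.3327[EX]; j=1 S=116.7000 intr=12.8100 cont=15.8350 V=15.8350[hold]; j=2 S=138.7172 intr=0.0000 cont=6.0899 V=6.0899[hold]  S*(2)=98.1773
k=1: j=0 S=107.0388 intr=22.4712 cont=23.0928 V=23.0928[hold]; j=1 S=127.2333 intr=2.2767 cont=10.6818 V=10.6818[hold]  S*(1)=-
k=0: j=0 S=116.7000 intr=12.8100 cont=16.5087 V=16.5087[hold]  S*(0)=-

price = 16.5087
boundary = - - 98.1773 90.0495 98.1773 107.0388 98.1773 107.0388 116.7000
tree:
16.5087
23.0928 10.6818
31.3327 15.8350 6.0899
39.4605 22.7044 9.7362 2.8200
46.9154 31.3327 15.0835 4.9522 0.8974
53.7532 39.4605 22.4712 8.4972 1.7596 0.1166
60.0248 46.9154 31.3327 14.1309 3.4322 0.2452 0.0000
65.7773 53.7532 39.4605 22.4712 6.6544 0.5153 0.0000 0.0000
71.0535 60.0248 46.9154 31.3327 12.8100 1.0832 0.0000 0.0000 0.0000
75.8930 65.7773 53.7532 39.4605 22.4712 2.2767 0.0000 0.0000 0.0000 0.0000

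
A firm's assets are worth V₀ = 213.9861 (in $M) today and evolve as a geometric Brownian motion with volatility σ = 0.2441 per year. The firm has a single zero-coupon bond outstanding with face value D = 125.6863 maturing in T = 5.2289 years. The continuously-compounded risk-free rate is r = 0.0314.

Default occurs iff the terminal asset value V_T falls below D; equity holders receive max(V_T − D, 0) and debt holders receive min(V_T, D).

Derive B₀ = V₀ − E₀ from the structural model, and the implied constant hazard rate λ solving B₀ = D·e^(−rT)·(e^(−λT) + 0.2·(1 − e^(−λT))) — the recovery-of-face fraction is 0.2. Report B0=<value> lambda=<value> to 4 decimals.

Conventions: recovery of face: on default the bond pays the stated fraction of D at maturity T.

B0=102.4792 lambda=0.0096

Work the structural quantities from V₀ = 213.9861 against face 125.6863:
d₁ = [ln(V₀/D) + (r + σ²/2)T] / (σ√T)
   = [ln(213.9861/125.6863) + (0.0314 + 0.5·0.2441²)·5.2289] / (0.2441·√5.2289)
   = [0.532122 + 0.319969] / 0.558178 = 1.526557
d₂ = d₁ − σ√T = 1.526557 − 0.558178 = 0.968379
N(d₁) = 0.936564,  N(d₂) = 0.833572,  e^(−rT) = 0.848583
E₀ = V₀·N(d₁) − D·e^(−rT)·N(d₂)
   = 213.9861·0.936564 − 125.6863·0.848583·0.833572 = 111.506895
B₀ = V₀ − E₀ = 213.9861 − 111.506895 = 102.479205
e^(−λT) = (B₀·e^(rT)/D − 0.2)/(1 − 0.2) = (102.4792·1.178435/125.6863 − 0.2)/0.8 = 0.95105669
λ = −ln(0.95105669)/5.2289 = 0.009597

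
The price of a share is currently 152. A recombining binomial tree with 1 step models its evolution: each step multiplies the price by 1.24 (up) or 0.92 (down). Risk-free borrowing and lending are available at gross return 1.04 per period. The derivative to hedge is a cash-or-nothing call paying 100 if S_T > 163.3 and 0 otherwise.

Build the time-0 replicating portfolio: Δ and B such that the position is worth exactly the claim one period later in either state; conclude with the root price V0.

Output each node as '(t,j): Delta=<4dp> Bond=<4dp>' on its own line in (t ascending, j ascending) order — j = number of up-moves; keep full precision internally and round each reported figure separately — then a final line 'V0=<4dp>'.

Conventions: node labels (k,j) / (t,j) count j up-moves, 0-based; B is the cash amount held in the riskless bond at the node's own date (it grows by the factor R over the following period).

(0,0): Delta=2.0559 Bond=-276.4423
V0=36.0577

Since d<R<u, set p* = (R−d)/(u−d) = 0.3750; price each node as the discounted p*-expectation of its children.
Expiry values: V(1,0)=0.0000, V(1,1)=100.0000
  t=0,j=0: stock 152.0000 → up 188.4800 (V=100.0000), down 139.8400 (V=0.0000). Price 36.0577; hedge Δ=2.0559, bond B=-276.4423.
As a check, the time-0 holding Δ(0,0)·S0 + B(0,0) comes to 36.0577 — exactly V0.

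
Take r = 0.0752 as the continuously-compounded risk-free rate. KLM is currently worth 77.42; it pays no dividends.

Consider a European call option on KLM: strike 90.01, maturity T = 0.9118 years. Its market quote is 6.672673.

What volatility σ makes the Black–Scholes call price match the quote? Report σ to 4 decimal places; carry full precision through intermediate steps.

At σ = 0.3143 the Black–Scholes value reproduces the quote:
σ√T = 0.3143·√0.9118 = 0.300119
d₁ = (ln(S/K) + (r+σ²/2)T) / (σ√T) = (ln(77.42/90.01) + (0.0752+0.3143²/2)·0.9118) / 0.300119 = (-0.150676 + 0.113603) / 0.300119 = -0.123526
d₂ = d₁ − σ√T = -0.123526 − 0.300119 = -0.423645
e^{−rT} = 0.933731
N(d₁) = 0.450845,  N(d₂) = 0.335912
V = S·N(d₁) − K·e^{−rT}·N(d₂) = 34.904457 − 28.231784 = 6.672673 (the quoted price), and the Black–Scholes price is strictly increasing in σ, so σ is unique

sigma = 0.3143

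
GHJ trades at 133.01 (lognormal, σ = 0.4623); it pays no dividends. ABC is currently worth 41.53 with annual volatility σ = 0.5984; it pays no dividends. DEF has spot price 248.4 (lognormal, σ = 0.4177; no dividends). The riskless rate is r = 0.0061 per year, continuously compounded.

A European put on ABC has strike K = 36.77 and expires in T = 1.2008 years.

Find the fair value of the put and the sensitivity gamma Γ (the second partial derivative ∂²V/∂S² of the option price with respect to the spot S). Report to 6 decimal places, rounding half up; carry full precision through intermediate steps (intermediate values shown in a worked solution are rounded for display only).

σ√T = 0.5984·√1.2008 = 0.655733
d₁ = (ln(S/K) + (r+σ²/2)T) / (σ√T) = (ln(41.53/36.77) + (0.0061+0.5984²/2)·1.2008) / 0.655733 = (0.121734 + 0.222318) / 0.655733 = 0.524682
d₂ = d₁ − σ√T = 0.524682 − 0.655733 = -0.131051
e^{−rT} = 0.992702
N(−d₁) = 0.299902,  N(−d₂) = 0.552132
Put price V = K·e^{−rT}·N(−d₂) − S·N(−d₁) = 20.153740 − 12.454931 = 7.698809
φ(d₁) = (1/√(2π))·e^{−d₁²/2} = 0.347641
Γ = φ(d₁) / (S·σ·√T) = 0.012766

price = 7.698809
Γ = 0.012766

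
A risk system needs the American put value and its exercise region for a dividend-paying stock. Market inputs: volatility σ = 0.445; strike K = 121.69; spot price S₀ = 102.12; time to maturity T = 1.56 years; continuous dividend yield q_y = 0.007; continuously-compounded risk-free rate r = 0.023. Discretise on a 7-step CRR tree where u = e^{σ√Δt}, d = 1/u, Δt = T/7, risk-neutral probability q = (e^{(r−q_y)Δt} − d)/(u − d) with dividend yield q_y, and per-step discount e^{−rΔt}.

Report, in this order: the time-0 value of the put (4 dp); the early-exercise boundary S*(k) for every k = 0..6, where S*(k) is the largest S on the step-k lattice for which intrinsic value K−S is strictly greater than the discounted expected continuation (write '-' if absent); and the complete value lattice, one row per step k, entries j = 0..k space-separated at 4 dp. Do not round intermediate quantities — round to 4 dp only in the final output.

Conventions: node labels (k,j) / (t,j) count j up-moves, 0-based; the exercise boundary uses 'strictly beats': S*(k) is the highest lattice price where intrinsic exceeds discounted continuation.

Δt=0.22286  u=1.23377  d=0.81052  q=0.45611  discount=0.99489
step 7 (expiry): payoffs max(K−S,0) = 98.2222 85.9677 67.3139 38.9193 0.0000 0.0000 0.0000 0.0000
step 6: (k=6,j=0): S=28.9538, K−S=92.7362, hold=92.1592 ⇒ V=92.7362 exercise | (k=6,j=1): S=44.0731, K−S=77.6169, hold=77.0634 ⇒ V=77.6169 exercise | (k=6,j=2): S=67.0876, K−S=54.6024, hold=54.0848 ⇒ V=54.6024 exercise | (k=6,j=3): S=102.1200, K−S=19.5700, hold=21.0595 ⇒ V=21.0595 continue | (k=6,j=4): S=155.4459, K−S=0.0000, hold=0.0000 ⇒ V=0.0000 continue | (k=6,j=5): S=236.6179, K−S=0.0000, hold=0.0000 ⇒ V=0.0000 continue | (k=6,j=6): S=360.1770, K−S=0.0000, hold=0.0000 ⇒ V=0.0000 continue  boundary S*=67.0876
step 5: (k=5,j=0): S=35.7223, K−S=85.9677, hold=85.4012 ⇒ V=85.9677 exercise | (k=5,j=1): S=54.3761, K−S=67.3139, hold=66.7765 ⇒ V=67.3139 exercise | (k=5,j=2): S=82.7707, K−S=38.9193, hold=39.1021 ⇒ V=39.1021 continue | (k=5,j=3): S=125.9926, K−S=0.0000, hold=11.3954 ⇒ V=11.3954 continue | (k=5,j=4): S=191.7844, K−S=0.0000, hold=0.0000 ⇒ V=0.0000 continue | (k=5,j=5): S=291.9320, K−S=0.0000, hold=0.0000 ⇒ V=0.0000 continue  boundary S*=54.3761
step 4: (k=4,j=0): S=44.0731, K−S=77.6169, hold=77.0634 ⇒ V=77.6169 exercise | (k=4,j=1): S=67.0876, K−S=54.6024, hold=54.1677 ⇒ V=54.6024 exercise | (k=4,j=2): S=102.1200, K−S=19.5700, hold=26.3294 ⇒ V=26.3294 continue | (k=4,j=3): S=155.4459, K−S=0.0000, hold=6.1661 ⇒ V=6.1661 continue | (k=4,j=4): S=236.6179, K−S=0.0000, hold=0.0000 ⇒ V=0.0000 continue  boundary S*=67.0876
step 3: (k=3,j=0): S=54.3761, K−S=67.3139, hold=66.7765 ⇒ V=67.3139 exercise | (k=3,j=1): S=82.7707, K−S=38.9193, hold=41.4935 ⇒ V=41.4935 continue | (k=3,j=2): S=125.9926, K−S=0.0000, hold=17.0451 ⇒ V=17.0451 continue | (k=3,j=3): S=191.7844, K−S=0.0000, hold=3.3365 ⇒ V=3.3365 continue  boundary S*=54.3761
step 2: (k=2,j=0): S=67.0876, K−S=54.6024, hold=55.2529 ⇒ V=55.2529 continue | (k=2,j=1): S=102.1200, K−S=19.5700, hold=30.1871 ⇒ V=30.1871 continue | (k=2,j=2): S=155.4459, K−S=0.0000, hold=10.7372 ⇒ V=10.7372 continue  boundary S*=-
step 1: (k=1,j=0): S=82.7707, K−S=38.9193, hold=43.5960 ⇒ V=43.5960 continue | (k=1,j=1): S=125.9926, K−S=0.0000, hold=21.2068 ⇒ V=21.2068 continue  boundary S*=-
step 0: (k=0,j=0): S=102.1200, K−S=19.5700, hold=33.2133 ⇒ V=33.2133 continue  boundary S*=-

price = 33.2133
boundary = - - - 54.3761 67.0876 54.3761 67.0876
tree:
33.2133
43.5960 21.2068
55.2529 30.1871 10.7372
67.3139 41.4935 17.0451 3.3365
77.6169 54.6024 26.3294 6.1661 0.0000
85.9677 67.3139 39.1021 11.3954 0.0000 0.0000
92.7362 77.6169 54.6024 21.0595 0.0000 0.0000 0.0000
98.2222 85.9677 67.3139 38.9193 0.0000 0.0000 0.0000 0.0000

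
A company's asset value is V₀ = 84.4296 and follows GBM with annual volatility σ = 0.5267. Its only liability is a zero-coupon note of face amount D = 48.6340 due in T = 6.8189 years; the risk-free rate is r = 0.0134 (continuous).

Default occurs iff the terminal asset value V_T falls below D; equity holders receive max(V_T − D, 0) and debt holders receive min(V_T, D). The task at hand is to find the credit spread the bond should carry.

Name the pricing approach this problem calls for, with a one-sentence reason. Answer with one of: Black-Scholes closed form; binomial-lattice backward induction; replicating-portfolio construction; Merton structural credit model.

framework: Merton structural credit model

Key observation: with the firm-asset dynamics (V₀ = 84.4296) and a single zero-coupon liability of face 48.6340 given, debt value, spread, and default probability all derive from the option view of the balance sheet.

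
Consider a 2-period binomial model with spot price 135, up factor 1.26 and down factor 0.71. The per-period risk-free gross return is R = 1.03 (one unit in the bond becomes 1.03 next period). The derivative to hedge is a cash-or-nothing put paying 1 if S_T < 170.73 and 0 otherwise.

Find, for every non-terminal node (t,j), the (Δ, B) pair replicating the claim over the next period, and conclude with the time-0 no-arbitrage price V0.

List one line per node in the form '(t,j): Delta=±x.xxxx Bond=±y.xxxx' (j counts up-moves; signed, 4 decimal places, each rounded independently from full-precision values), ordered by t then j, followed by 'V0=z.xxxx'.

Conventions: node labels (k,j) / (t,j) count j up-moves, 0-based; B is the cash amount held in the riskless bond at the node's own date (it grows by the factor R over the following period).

(0,0): Delta=-0.0076 Bond=1.6506
(1,0): Delta=0.0000 Bond=0.9709
(1,1): Delta=-0.0107 Bond=2.2242
V0=0.6235

The replicating-portfolio and risk-neutral prices coincide; use p* = (1.03−0.71)/(1.26−0.71) = 0.5818 for the latter.
At maturity the claim pays: V(2,0)=1.0000, V(2,1)=1.0000, V(2,2)=0.0000
(1,0): S=95.8500. Δ = (V_up−V_dn)/(S_up−S_dn) = (1.0000−1.0000)/(120.7710−68.0535) = 0.0000. V = [p*·1.0000 + (1−p*)·1.0000]/1.03 = 0.9709. B = V − Δ·S = 0.9709.
(1,1): S=170.1000. Δ = (V_up−V_dn)/(S_up−S_dn) = (0.0000−1.0000)/(214.3260−120.7710) = -0.0107. V = [p*·0.0000 + (1−p*)·1.0000]/1.03 = 0.4060. B = V − Δ·S = 2.2242.
(0,0): S=135.0000. Δ = (V_up−V_dn)/(S_up−S_dn) = (0.4060−0.9709)/(170.1000−95.8500) = -0.0076. V = [p*·0.4060 + (1−p*)·0.9709]/1.03 = 0.6235. B = V − Δ·S = 1.6506.
Verification: the root portfolio costs Δ(0,0)·S0 + B(0,0) = 0.6235, matching V0.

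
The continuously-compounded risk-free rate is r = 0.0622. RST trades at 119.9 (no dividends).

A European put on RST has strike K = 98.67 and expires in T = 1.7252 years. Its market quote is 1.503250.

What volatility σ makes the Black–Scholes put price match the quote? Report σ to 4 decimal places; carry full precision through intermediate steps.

sigma = 0.1938

At σ = 0.1938 the Black–Scholes value reproduces the quote:
σ√T = 0.1938·√1.7252 = 0.254550
d₁ = (ln(S/K) + (r+σ²/2)T) / (σ√T) = (ln(119.9/98.67) + (0.0622+0.1938²/2)·1.7252) / 0.254550 = (0.194877 + 0.139705) / 0.254550 = 1.314406
d₂ = d₁ − σ√T = 1.314406 − 0.254550 = 1.059856
e^{−rT} = 0.898249
N(−d₁) = 0.094355,  N(−d₂) = 0.144605
V = K·e^{−rT}·N(−d₂) − S·N(−d₁) = 12.816382 − 11.313132 = 1.503250 (matching the quote); vega is positive throughout, so no other σ reproduces this price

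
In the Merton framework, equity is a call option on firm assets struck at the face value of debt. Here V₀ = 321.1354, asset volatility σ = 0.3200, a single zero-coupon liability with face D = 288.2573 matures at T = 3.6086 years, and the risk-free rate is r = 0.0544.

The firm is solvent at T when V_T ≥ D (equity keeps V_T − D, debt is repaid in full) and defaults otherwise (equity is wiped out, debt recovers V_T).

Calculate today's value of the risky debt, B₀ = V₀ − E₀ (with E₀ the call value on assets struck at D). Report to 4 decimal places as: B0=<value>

B0=204.5169

Work the structural quantities from V₀ = 321.1354 against face 288.2573:
d₁ = [ln(V₀/D) + (r + σ²/2)T] / (σ√T)
   = [ln(321.1354/288.2573) + (0.0544 + 0.5·0.3200²)·3.6086] / (0.3200·√3.6086)
   = [0.108009 + 0.381068] / 0.607882 = 0.804560
d₂ = d₁ − σ√T = 0.804560 − 0.607882 = 0.196678
N(d₁) = 0.789463,  N(d₂) = 0.577960,  e^(−rT) = 0.821759
E₀ = V₀·N(d₁) − D·e^(−rT)·N(d₂)
   = 321.1354·0.789463 − 288.2573·0.821759·0.577960 = 116.618464
B₀ = V₀ − E₀ = 321.1354 − 116.618464 = 204.516936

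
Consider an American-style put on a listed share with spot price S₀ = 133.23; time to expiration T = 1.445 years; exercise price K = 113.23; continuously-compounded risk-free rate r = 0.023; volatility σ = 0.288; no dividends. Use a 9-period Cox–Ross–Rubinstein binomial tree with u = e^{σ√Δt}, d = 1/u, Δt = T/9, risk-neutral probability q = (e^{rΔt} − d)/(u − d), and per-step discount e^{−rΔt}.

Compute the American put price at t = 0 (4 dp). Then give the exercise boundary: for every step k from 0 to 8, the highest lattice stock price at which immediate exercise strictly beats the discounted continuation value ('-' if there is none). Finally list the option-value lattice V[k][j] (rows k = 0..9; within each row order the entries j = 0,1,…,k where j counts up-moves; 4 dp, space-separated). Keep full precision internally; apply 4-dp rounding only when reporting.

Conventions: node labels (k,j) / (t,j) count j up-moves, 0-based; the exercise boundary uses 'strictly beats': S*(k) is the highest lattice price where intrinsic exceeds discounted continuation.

Δt=0.16056  u=1.12232  d=0.89101  q=0.48718  discount=0.99631
step 9 (expiry): payoffs max(K−S,0) = 66.0732 53.8310 38.4106 18.9869 0.0000 0.0000 0.0000 0.0000 0.0000 0.0000
step 8: (k=8,j=0): S=52.9251, K−S=60.3049, hold=59.8875 ⇒ V=60.3049 exercise | (k=8,j=1): S=66.6649, K−S=46.5651, hold=46.1478 ⇒ V=46.5651 exercise | (k=8,j=2): S=83.9715, K−S=29.2585, hold=28.8411 ⇒ V=29.2585 exercise | (k=8,j=3): S=105.7711, K−S=7.4589, hold=9.7011 ⇒ V=9.7011 continue | (k=8,j=4): S=133.2300, K−S=0.0000, hold=0.0000 ⇒ V=0.0000 continue | (k=8,j=5): S=167.8174, K−S=0.0000, hold=0.0000 ⇒ V=0.0000 continue | (k=8,j=6): S=211.3840, K−S=0.0000, hold=0.0000 ⇒ V=0.0000 continue | (k=8,j=7): S=266.2607, K−S=0.0000, hold=0.0000 ⇒ V=0.0000 continue | (k=8,j=8): S=335.3838, K−S=0.0000, hold=0.0000 ⇒ V=0.0000 continue  boundary S*=83.9715
step 7: (k=7,j=0): S=59.3990, K−S=53.8310, hold=53.4136 ⇒ V=53.8310 exercise | (k=7,j=1): S=74.8194, K−S=38.4106, hold=37.9932 ⇒ V=38.4106 exercise | (k=7,j=2): S=94.2431, K−S=18.9869, hold=19.6578 ⇒ V=19.6578 continue | (k=7,j=3): S=118.7092, K−S=0.0000, hold=4.9566 ⇒ V=4.9566 continue | (k=7,j=4): S=149.5270, K−S=0.0000, hold=0.0000 ⇒ V=0.0000 continue | (k=7,j=5): S=188.3452, K−S=0.0000, hold=0.0000 ⇒ V=0.0000 continue | (k=7,j=6): S=237.2409, K−S=0.0000, hold=0.0000 ⇒ V=0.0000 continue | (k=7,j=7): S=298.8303, K−S=0.0000, hold=0.0000 ⇒ V=0.0000 continue  boundary S*=74.8194
step 6: (k=6,j=0): S=66.6649, K−S=46.5651, hold=46.1478 ⇒ V=46.5651 exercise | (k=6,j=1): S=83.9715, K−S=29.2585, hold=29.1668 ⇒ V=29.2585 exercise | (k=6,j=2): S=105.7711, K−S=7.4589, hold=12.4497 ⇒ V=12.4497 continue | (k=6,j=3): S=133.2300, K−S=0.0000, hold=2.5325 ⇒ V=2.5325 continue | (k=6,j=4): S=167.8174, K−S=0.0000, hold=0.0000 ⇒ V=0.0000 continue | (k=6,j=5): S=211.3840, K−S=0.0000, hold=0.0000 ⇒ V=0.0000 continue | (k=6,j=6): S=266.2607, K−S=0.0000, hold=0.0000 ⇒ V=0.0000 continue  boundary S*=83.9715
step 5: (k=5,j=0): S=74.8194, K−S=38.4106, hold=37.9932 ⇒ V=38.4106 exercise | (k=5,j=1): S=94.2431, K−S=18.9869, hold=20.9920 ⇒ V=20.9920 continue | (k=5,j=2): S=118.7092, K−S=0.0000, hold=7.5902 ⇒ V=7.5902 continue | (k=5,j=3): S=149.5270, K−S=0.0000, hold=1.2939 ⇒ V=1.2939 continue | (k=5,j=4): S=188.3452, K−S=0.0000, hold=0.0000 ⇒ V=0.0000 continue | (k=5,j=5): S=237.2409, K−S=0.0000, hold=0.0000 ⇒ V=0.0000 continue  boundary S*=74.8194
step 4: (k=4,j=0): S=83.9715, K−S=29.2585, hold=29.8143 ⇒ V=29.8143 continue | (k=4,j=1): S=105.7711, K−S=7.4589, hold=14.4096 ⇒ V=14.4096 continue | (k=4,j=2): S=133.2300, K−S=0.0000, hold=4.5061 ⇒ V=4.5061 continue | (k=4,j=3): S=167.8174, K−S=0.0000, hold=0.6611 ⇒ V=0.6611 continue | (k=4,j=4): S=211.3840, K−S=0.0000, hold=0.0000 ⇒ V=0.0000 continue  boundary S*=-
step 3: (k=3,j=0): S=94.2431, K−S=18.9869, hold=22.2273 ⇒ V=22.2273 continue | (k=3,j=1): S=118.7092, K−S=0.0000, hold=9.5496 ⇒ V=9.5496 continue | (k=3,j=2): S=149.5270, K−S=0.0000, hold=2.6232 ⇒ V=2.6232 continue | (k=3,j=3): S=188.3452, K−S=0.0000, hold=0.3378 ⇒ V=0.3378 continue  boundary S*=-
step 2: (k=2,j=0): S=105.7711, K−S=7.4589, hold=15.9919 ⇒ V=15.9919 continue | (k=2,j=1): S=133.2300, K−S=0.0000, hold=6.1525 ⇒ V=6.1525 continue | (k=2,j=2): S=167.8174, K−S=0.0000, hold=1.5043 ⇒ V=1.5043 continue  boundary S*=-
step 1: (k=1,j=0): S=118.7092, K−S=0.0000, hold=11.1571 ⇒ V=11.1571 continue | (k=1,j=1): S=149.5270, K−S=0.0000, hold=3.8736 ⇒ V=3.8736 continue  boundary S*=-
step 0: (k=0,j=0): S=133.2300, K−S=0.0000, hold=7.5807 ⇒ V=7.5807 continue  boundary S*=-

price = 7.5807
boundary = - - - - - 74.8194 83.9715 74.8194 83.9715
tree:
7.5807
11.1571 3.8736
15.9919 6.1525 1.5043
22.2273 9.5496 2.6232 0.3378
29.8143 14.4096 4.5061 0.6611 0.0000
38.4106 20.9920 7.5902 1.2939 0.0000 0.0000
46.5651 29.2585 12.4497 2.5325 0.0000 0.0000 0.0000
53.8310 38.4106 19.6578 4.9566 0.0000 0.0000 0.0000 0.0000
60.3049 46.5651 29.2585 9.7011 0.0000 0.0000 0.0000 0.0000 0.0000
66.0732 53.8310 38.4106 18.9869 0.0000 0.0000 0.0000 0.0000 0.0000 0.0000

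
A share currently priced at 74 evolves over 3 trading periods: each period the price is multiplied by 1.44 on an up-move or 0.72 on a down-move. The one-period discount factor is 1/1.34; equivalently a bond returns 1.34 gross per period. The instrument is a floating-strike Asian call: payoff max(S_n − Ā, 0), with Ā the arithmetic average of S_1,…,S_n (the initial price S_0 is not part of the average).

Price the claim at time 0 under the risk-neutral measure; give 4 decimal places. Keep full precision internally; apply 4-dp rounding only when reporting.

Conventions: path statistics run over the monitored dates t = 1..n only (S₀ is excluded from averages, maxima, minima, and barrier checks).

Under the martingale measure an up-move has probability p* = 0.8611; value the claim as the probability-weighted average of per-path payoffs, discounted 3 periods at R = 1.34.
Enumerate all 2^3 = 8 price paths (U = up ×1.44, D = down ×0.72); each path with k up-moves has probability p*^k·(1−p*)^(3−k).
DDD: Ā=39.7540, payoff=0.0000, prob=0.002679
UDD: Ā=79.5080, payoff=0.0000, prob=0.016611
DUD: Ā=61.7480, payoff=0.0000, prob=0.016611
UUD: Ā=123.4959, payoff=0.0000, prob=0.102988
DDU: Ā=48.9608, payoff=6.2799, prob=0.016611
UDU: Ā=97.9215, payoff=12.5599, prob=0.102988
DUU: Ā=80.1615, payoff=30.3199, prob=0.102988
UUU: Ā=160.3231, payoff=60.6397, prob=0.638525
Price = Σ prob·payoff / R^3 = 43.240371 / 2.406104 = 17.9711

price = 17.9711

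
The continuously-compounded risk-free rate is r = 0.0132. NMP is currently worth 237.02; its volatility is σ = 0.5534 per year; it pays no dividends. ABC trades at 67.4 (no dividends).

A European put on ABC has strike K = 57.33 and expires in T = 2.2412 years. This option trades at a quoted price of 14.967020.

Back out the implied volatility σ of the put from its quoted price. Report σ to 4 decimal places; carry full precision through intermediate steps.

sigma = 0.5710

At σ = 0.5710 the Black–Scholes value reproduces the quote:
σ√T = 0.571·√2.2412 = 0.854823
d₁ = (ln(S/K) + (r+σ²/2)T) / (σ√T) = (ln(67.4/57.33) + (0.0132+0.571²/2)·2.2412) / 0.854823 = (0.161821 + 0.394945) / 0.854823 = 0.651323
d₂ = d₁ − σ√T = 0.651323 − 0.854823 = -0.203500
e^{−rT} = 0.970849
N(−d₁) = 0.257419,  N(−d₂) = 0.580628
V = K·e^{−rT}·N(−d₂) − S·N(−d₁) = 32.317055 − 17.350036 = 14.967020 (the quoted price), and the Black–Scholes price is strictly increasing in σ, so σ is unique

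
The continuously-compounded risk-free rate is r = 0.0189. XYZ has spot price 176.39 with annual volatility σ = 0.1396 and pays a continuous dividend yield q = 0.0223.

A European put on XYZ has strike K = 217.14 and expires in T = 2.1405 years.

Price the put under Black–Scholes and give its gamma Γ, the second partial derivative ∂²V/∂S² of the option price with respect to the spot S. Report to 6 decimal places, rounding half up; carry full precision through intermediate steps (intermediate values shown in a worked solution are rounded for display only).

σ√T = 0.1396·√2.1405 = 0.204241
d₁ = (ln(S/K) + (r−q+σ²/2)T) / (σ√T) = (ln(176.39/217.14) + (0.0189−0.0223+0.1396²/2)·2.1405) / 0.204241 = (-0.207845 + 0.013580) / 0.204241 = -0.951157
d₂ = d₁ − σ√T = -0.951157 − 0.204241 = -1.155398
e^{−rT} = 0.960352
e^{−qT} = 0.953388
N(−d₁) = 0.829238,  N(−d₂) = 0.876036
Put price V = K·e^{−rT}·N(−d₂) − S·e^{−qT}·N(−d₁) = 182.680573 − 139.451363 = 43.229210
φ(d₁) = (1/√(2π))·e^{−d₁²/2} = 0.253780
Γ = e^{−qT}·φ(d₁) / (S·σ·√T) = 0.006716

price = 43.229210
Γ = 0.006716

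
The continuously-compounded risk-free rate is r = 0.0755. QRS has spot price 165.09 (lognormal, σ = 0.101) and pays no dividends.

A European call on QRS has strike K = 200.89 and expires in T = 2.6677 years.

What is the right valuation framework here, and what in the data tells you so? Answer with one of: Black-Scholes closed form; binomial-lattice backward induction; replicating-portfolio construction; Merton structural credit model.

Key observation: with QRS following a GBM at constant σ and r, the European call struck at 200.89 prices in closed form — nothing here needs a stepwise model or a balance sheet.

framework: Black-Scholes closed form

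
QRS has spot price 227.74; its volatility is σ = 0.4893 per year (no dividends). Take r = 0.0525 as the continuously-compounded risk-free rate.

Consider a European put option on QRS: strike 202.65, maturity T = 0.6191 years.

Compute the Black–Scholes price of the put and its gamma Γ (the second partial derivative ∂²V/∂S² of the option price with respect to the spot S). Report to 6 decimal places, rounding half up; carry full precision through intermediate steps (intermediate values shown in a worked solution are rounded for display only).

price = 18.934468
Γ = 0.003845

σ√T = 0.4893·√0.6191 = 0.384995
d₁ = (ln(S/K) + (r+σ²/2)T) / (σ√T) = (ln(227.74/202.65) + (0.0525+0.4893²/2)·0.6191) / 0.384995 = (0.116724 + 0.106614) / 0.384995 = 0.580105
d₂ = d₁ − σ√T = 0.580105 − 0.384995 = 0.195109
e^{−rT} = 0.968020
N(−d₁) = 0.280922,  N(−d₂) = 0.422654
Put price V = K·e^{−rT}·N(−d₂) − S·N(−d₁) = 82.911626 − 63.977158 = 18.934468
φ(d₁) = (1/√(2π))·e^{−d₁²/2} = 0.337159
Γ = φ(d₁) / (S·σ·√T) = 0.003845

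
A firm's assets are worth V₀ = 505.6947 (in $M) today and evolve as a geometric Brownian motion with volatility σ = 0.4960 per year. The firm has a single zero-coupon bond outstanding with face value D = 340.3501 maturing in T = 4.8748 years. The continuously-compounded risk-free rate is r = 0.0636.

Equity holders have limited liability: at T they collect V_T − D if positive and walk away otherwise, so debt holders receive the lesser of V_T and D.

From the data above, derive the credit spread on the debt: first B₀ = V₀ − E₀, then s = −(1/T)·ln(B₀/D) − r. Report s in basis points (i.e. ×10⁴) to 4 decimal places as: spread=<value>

With assets at 505.6947 and a single debt payment of 340.3501 at 4.8748 years:
d₁ = [ln(V₀/D) + (r + σ²/2)T] / (σ√T)
   = [ln(505.6947/340.3501) + (0.0636 + 0.5·0.4960²)·4.8748] / (0.4960·√4.8748)
   = [0.395958 + 0.909677] / 1.095116 = 1.192235
d₂ = d₁ − σ√T = 1.192235 − 1.095116 = 0.097119
N(d₁) = 0.883415,  N(d₂) = 0.538684,  e^(−rT) = 0.733420
E₀ = V₀·N(d₁) − D·e^(−rT)·N(d₂)
   = 505.6947·0.883415 − 340.3501·0.733420·0.538684 = 312.272485
B₀ = V₀ − E₀ = 505.6947 − 312.272485 = 193.422215
spread = −(1/T)·ln(B₀/D) − r = −(1/4.8748)·ln(193.422215/340.3501) − 0.0636 = 0.05232257
in basis points: 0.05232257 × 10⁴ = 523.2257 bp

spread=523.2257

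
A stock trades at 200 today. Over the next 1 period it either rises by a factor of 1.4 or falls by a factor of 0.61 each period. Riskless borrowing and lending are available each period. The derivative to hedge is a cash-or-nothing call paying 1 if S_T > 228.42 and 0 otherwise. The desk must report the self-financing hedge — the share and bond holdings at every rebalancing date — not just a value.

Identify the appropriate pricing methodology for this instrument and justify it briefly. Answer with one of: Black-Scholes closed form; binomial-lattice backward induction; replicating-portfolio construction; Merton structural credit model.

Key observation: the mandate to exhibit the hedge at every date and state singles out the replicating-portfolio construction on the 1-period tree with factors 1.4 and 0.61 from 200.

framework: replicating-portfolio construction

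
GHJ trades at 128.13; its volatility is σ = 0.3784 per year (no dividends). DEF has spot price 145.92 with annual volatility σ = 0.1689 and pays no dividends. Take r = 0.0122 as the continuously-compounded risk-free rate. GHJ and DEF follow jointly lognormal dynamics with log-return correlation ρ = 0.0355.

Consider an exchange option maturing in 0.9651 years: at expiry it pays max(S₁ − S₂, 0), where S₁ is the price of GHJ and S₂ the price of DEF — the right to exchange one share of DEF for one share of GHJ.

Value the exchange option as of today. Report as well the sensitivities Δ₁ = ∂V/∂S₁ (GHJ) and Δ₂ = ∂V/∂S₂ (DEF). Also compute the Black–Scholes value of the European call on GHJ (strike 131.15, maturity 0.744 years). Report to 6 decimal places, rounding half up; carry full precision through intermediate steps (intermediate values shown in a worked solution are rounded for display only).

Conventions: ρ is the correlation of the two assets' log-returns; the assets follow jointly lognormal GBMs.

σ_eff = √(σ₁² + σ₂² − 2ρσ₁σ₂) = √(0.3784² + 0.1689² − 2·0.0355·0.3784·0.1689) = 0.408872
d₁ = (ln(S₁/S₂) + (q₂ − q₁ + σ_eff²/2)T) / (σ_eff√T) = (ln(128.13/145.92) + (0.0 − 0.0 + 0.083588)·0.9651) / 0.401673 = -0.122842
d₂ = d₁ − σ_eff√T = -0.122842 − 0.401673 = -0.524515
N(d₁) = 0.451116,  N(d₂) = 0.299960
V = S₁·e^{−q₁T}·N(d₁) − S₂·e^{−q₂T}·N(d₂) = 57.801509 − 43.770169 = 14.031340
Δ₁ = e^{−q₁T}·N(d₁) = 0.451116;  Δ₂ = −e^{−q₂T}·N(d₂) = -0.299960
[vanilla: GHJ call K=131.15]
σ√T = 0.3784·√0.744 = 0.326391
d₁ = (ln(S/K) + (r+σ²/2)T) / (σ√T) = (ln(128.13/131.15) + (0.0122+0.3784²/2)·0.744) / 0.326391 = (-0.023296 + 0.062342) / 0.326391 = 0.119629
d₂ = d₁ − σ√T = 0.119629 − 0.326391 = -0.206761
e^{−rT} = 0.990964
N(d₁) = 0.547612,  N(d₂) = 0.418098
price = S·N(d₁) − K·e^{−rT}·N(d₂) = 70.165473 − 54.338110 = 15.827362

exchange price = 14.031340
Δ1 = 0.451116
Δ2 = -0.299960
price(GHJ call K=131.15) = 15.827362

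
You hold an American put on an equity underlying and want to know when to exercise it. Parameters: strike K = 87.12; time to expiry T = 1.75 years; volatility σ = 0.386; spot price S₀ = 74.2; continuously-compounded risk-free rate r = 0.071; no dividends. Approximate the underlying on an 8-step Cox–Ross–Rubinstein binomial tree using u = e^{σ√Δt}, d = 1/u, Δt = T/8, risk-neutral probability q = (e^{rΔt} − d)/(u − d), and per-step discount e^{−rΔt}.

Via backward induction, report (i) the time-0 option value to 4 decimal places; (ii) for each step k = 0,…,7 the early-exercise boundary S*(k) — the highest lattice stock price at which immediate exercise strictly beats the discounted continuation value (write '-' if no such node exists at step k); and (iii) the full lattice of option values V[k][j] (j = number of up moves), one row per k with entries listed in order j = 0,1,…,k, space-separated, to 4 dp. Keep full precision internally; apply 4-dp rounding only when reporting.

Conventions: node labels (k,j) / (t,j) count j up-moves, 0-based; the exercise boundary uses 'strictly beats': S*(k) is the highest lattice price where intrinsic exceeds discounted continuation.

price = 19.1097
boundary = - - 51.7122 43.1706 51.7122 61.9439 51.7122 61.9439
tree:
19.1097
26.4014 12.3631
35.4078 18.1560 6.9146
43.9494 25.8216 11.0027 3.0127
51.0802 35.4078 16.9738 5.3319 0.7704
57.0331 43.9494 25.1761 9.2425 1.5591 0.0000
62.0028 51.0802 35.4078 15.5722 3.1550 0.0000 0.0000
66.1515 57.0331 43.9494 25.1761 6.3846 0.0000 0.0000 0.0000
69.6150 62.0028 51.0802 35.4078 12.9200 0.0000 0.0000 0.0000 0.0000

Δt=0.21875, u=1.19786, d=0.83482, q=0.49810, disc=e^(-rΔt)=0.98459
k=8 terminal: V=max(K-S,0) → 69.6150 62.0028 51.0802 35.4078 12.9200 0.0000 0.0000 0.0000 0.0000
k=7: j=0 S=20.9685 intr=66.1515 cont=64.8089 V=66.1515[EX]; j=1 S=30.0869 intr=57.0331 cont=55.6905 V=57.0331[EX]; j=2 S=43.1706 intr=43.9494 cont=42.6068 V=43.9494[EX]; j=3 S=61.9439 intr=25.1761 cont=23.8335 V=25.1761[EX]; j=4 S=88.8811 intr=0.0000 cont=6.3846 V=6.3846[hold]; j=5 S=127.5322 intr=0.0000 cont=0.0000 V=0.0000[hold]; j=6 S=182.9914 intr=0.0000 cont=0.0000 V=0.0000[hold]; j=7 S=262.5677 intr=0.0000 cont=0.0000 V=0.0000[hold]  S*(7)=61.9439
k=6: j=0 S=25.1172 intr=62.0028 cont=60.6601 V=62.0028[EX]; j=1 S=36.0398 intr=51.0802 cont=49.7376 V=51.0802[EX]; j=2 S=51.7122 intr=35.4078 cont=34.0651 V=35.4078[EX]; j=3 S=74.2000 intr=12.9200 cont=15.5722 V=15.5722[hold]; j=4 S=106.4669 intr=0.0000 cont=3.1550 V=3.1550[hold]; j=5 S=152.7655 intr=0.0000 cont=0.0000 V=0.0000[hold]; j=6 S=219.1977 intr=0.0000 cont=0.0000 V=0.0000[hold]  S*(6)=51.7122
k=5: j=0 S=30.0869 intr=57.0331 cont=55.6905 V=57.0331[EX]; j=1 S=43.1706 intr=43.9494 cont=42.6068 V=43.9494[EX]; j=2 S=61.9439 intr=25.1761 cont=25.1342 V=25.1761[EX]; j=3 S=88.8811 intr=0.0000 cont=9.2425 V=9.2425[hold]; j=4 S=127.5322 intr=0.0000 cont=1.5591 V=1.5591[hold]; j=5 S=182.9914 intr=0.0000 cont=0.0000 V=0.0000[hold]  S*(5)=61.9439
k=4: j=0 S=36.0398 intr=51.0802 cont=49.7376 V=51.0802[EX]; j=1 S=51.7122 intr=35.4078 cont=34.0651 V=35.4078[EX]; j=2 S=74.2000 intr=12.9200 cont=16.9738 V=16.9738[hold]; j=3 S=106.4669 intr=0.0000 cont=5.3319 V=5.3319[hold]; j=4 S=152.7655 intr=0.0000 cont=0.7704 V=0.7704[hold]  S*(4)=51.7122
k=3: j=0 S=43.1706 intr=43.9494 cont=42.6068 V=43.9494[EX]; j=1 S=61.9439 intr=25.1761 cont=25.8216 V=25.8216[hold]; j=2 S=88.8811 intr=0.0000 cont=11.0027 V=11.0027[hold]; j=3 S=127.5322 intr=0.0000 cont=3.0127 V=3.0127[hold]  S*(3)=43.1706
k=2: j=0 S=51.7122 intr=35.4078 cont=34.3817 V=35.4078[EX]; j=1 S=74.2000 intr=12.9200 cont=18.1560 V=18.1560[hold]; j=2 S=106.4669 intr=0.0000 cont=6.9146 V=6.9146[hold]  S*(2)=51.7122
k=1: j=0 S=61.9439 intr=25.1761 cont=26.4014 V=26.4014[hold]; j=1 S=88.8811 intr=0.0000 cont=12.3631 V=12.3631[hold]  S*(1)=-
k=0: j=0 S=74.2000 intr=12.9200 cont=19.1097 V=19.1097[hold]  S*(0)=-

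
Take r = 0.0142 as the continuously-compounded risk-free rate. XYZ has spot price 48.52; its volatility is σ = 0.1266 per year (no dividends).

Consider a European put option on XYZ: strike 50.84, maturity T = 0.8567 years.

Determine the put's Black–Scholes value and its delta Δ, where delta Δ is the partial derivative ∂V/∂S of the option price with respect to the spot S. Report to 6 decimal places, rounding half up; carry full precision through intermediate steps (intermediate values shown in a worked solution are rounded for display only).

price = 3.258740
Δ = -0.593359

σ√T = 0.1266·√0.8567 = 0.117179
d₁ = (ln(S/K) + (r+σ²/2)T) / (σ√T) = (ln(48.52/50.84) + (0.0142+0.1266²/2)·0.8567) / 0.117179 = (-0.046707 + 0.019031) / 0.117179 = -0.236194
d₂ = d₁ − σ√T = -0.236194 − 0.117179 = -0.353372
e^{−rT} = 0.987909
N(−d₁) = 0.593359,  N(−d₂) = 0.638095
Put price V = K·e^{−rT}·N(−d₂) − S·N(−d₁) = 32.048507 − 28.789767 = 3.258740
Δ = −N(−d₁) = -0.593359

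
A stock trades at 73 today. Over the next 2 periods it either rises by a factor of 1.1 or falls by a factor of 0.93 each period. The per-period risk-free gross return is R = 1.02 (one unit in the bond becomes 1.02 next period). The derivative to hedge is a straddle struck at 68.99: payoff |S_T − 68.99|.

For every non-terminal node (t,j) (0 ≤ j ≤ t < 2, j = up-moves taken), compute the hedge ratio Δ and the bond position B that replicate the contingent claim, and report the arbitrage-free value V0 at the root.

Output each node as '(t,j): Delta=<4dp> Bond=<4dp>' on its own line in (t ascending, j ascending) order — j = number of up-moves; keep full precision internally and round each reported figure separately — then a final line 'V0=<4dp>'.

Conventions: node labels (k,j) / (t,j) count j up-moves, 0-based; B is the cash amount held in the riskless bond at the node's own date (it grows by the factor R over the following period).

(0,0): Delta=0.5649 Bond=-32.0547
(1,0): Delta=-0.0141 Bond=6.6134
(1,1): Delta=1.0000 Bond=-67.6373
V0=9.1803

Since d<R<u, set p* = (R−d)/(u−d) = 0.5294; price each node as the discounted p*-expectation of its children.
Expiry values: V(2,0)=5.8523, V(2,1)=5.6890, V(2,2)=19.3400
(1,0): S=67.8900. Δ = (V_up−V_dn)/(S_up−S_dn) = (5.6890−5.8523)/(74.6790−63.1377) = -0.0141. V = [p*·5.6890 + (1−p*)·5.8523]/1.02 = 5.6528. B = V − Δ·S = 6.6134.
(1,1): S=80.3000. Δ = (V_up−V_dn)/(S_up−S_dn) = (19.3400−5.6890)/(88.3300−74.6790) = 1.0000. V = [p*·19.3400 + (1−p*)·5.6890]/1.02 = 12.6627. B = V − Δ·S = -67.6373.
(0,0): S=73.0000. Δ = (V_up−V_dn)/(S_up−S_dn) = (12.6627−5.6528)/(80.3000−67.8900) = 0.5649. V = [p*·12.6627 + (1−p*)·5.6528]/1.02 = 9.1803. B = V − Δ·S = -32.0547.
Sanity check at the root: Δ(0,0)·S0 + B(0,0) reproduces V0 = 9.1803.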